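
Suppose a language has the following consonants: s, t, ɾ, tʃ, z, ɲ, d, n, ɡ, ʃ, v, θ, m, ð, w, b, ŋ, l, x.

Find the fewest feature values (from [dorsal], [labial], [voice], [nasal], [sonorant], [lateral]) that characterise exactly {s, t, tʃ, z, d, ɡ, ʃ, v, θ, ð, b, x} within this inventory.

The target set is precisely the extension of [-sonorant] in this inventory.

[-sonorant]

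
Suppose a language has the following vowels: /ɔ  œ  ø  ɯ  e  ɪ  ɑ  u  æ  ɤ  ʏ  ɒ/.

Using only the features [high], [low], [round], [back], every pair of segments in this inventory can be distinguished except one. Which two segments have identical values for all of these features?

/ø/ (mid front rounded tense vowel) and /œ/ (mid front rounded lax vowel) are both [−high], [−low], [+round], [−back], so none of the listed features separates them. (They do differ in [tense], which is not among the given features.) Every other pair in the inventory differs on at least one listed feature.

ø, œ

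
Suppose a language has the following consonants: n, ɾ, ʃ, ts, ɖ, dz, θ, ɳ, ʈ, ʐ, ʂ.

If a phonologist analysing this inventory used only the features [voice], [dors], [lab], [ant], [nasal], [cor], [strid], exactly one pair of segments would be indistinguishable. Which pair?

Both /ʂ/ and /ʃ/ are [−voice], [−dorsal], [−labial], [−anterior], [−nasal], [+coronal], [+strident]. Since the list omits [distributed] — which does distinguish the voiceless retroflex fricative from the voiceless postalveolar fricative — this pair collapses; all other pairs remain distinct.

ʂ, ʃ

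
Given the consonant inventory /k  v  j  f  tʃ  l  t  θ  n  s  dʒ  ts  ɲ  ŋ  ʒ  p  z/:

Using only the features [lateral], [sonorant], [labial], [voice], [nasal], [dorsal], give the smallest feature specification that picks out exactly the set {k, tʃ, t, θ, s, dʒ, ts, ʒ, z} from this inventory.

/k, tʃ, t, θ, s, dʒ, ts, ʒ, z/ are all [−sonorant], [−labial], and no other segment in the inventory matches both values. Dropping any one of them over-generates: [−labial] alone would also admit /j, l, n, ɲ, …/; [−sonorant] alone would also admit /v, f, p/. No other single listed feature picks out exactly this set either, so fewer than two features will not do.

[−sonorant, −labial]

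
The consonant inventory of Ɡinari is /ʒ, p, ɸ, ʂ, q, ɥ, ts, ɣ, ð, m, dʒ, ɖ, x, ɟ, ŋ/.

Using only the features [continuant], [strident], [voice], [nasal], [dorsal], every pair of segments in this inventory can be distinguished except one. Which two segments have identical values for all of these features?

ɥ, ɣ

/ɥ/ (labial-palatal glide) and /ɣ/ (voiced velar fricative) are both [+continuant], [−strident], [+voice], [−nasal], [+dorsal], so none of the listed features separates them. (They do differ in [sonorant], [labial], [round] and [back], which are not among the given features.) Every other pair in the inventory differs on at least one listed feature.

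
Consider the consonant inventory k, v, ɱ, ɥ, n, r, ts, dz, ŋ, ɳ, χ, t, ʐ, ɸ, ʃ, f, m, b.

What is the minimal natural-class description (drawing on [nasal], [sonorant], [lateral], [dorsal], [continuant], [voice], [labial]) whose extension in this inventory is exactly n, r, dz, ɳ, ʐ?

The class [+voice], [−labial], [−dorsal] has exactly /n, r, dz, ɳ, ʐ/ as its extension in this inventory. No smaller conjunction from the listed features achieves this: [−labial, −dorsal] alone would also admit /ts, t, ʃ/; [+voice, −dorsal] alone would also admit /v, ɱ, m, b/; [+voice, −labial] alone would also admit /ŋ/; and checking the remaining two-feature bundles turns up none with this extension.

[+voice, −labial, −dorsal]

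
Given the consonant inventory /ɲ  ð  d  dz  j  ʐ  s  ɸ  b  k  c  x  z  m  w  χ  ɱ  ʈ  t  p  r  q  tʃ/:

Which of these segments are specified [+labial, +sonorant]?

Checking each segment against [+labial], [+sonorant]: /m/ (bilabial nasal), /w/ (labial-velar glide), /ɱ/ (labiodental nasal) satisfy every feature; every other segment in the inventory fails at least one.

m, w, ɱ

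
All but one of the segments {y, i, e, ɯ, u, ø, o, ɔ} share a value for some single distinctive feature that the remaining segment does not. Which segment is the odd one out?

ɔ

The remaining segments after removing /ɔ/ share [+tense]; /ɔ/ (mid back rounded lax vowel) is [-tense]. For every other candidate removal, the leftover set fails to share any single feature value that the removed segment lacks.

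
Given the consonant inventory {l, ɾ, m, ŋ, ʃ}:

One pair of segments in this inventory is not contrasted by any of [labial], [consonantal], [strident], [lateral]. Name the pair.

ŋ, ɾ

Both /ŋ/ and /ɾ/ are [−labial], [+consonantal], [−strident], [−lateral]. Since the list omits [nasal], [coronal] and [dorsal] — which do distinguish the velar nasal from the alveolar tap — this pair collapses; all other pairs remain distinct.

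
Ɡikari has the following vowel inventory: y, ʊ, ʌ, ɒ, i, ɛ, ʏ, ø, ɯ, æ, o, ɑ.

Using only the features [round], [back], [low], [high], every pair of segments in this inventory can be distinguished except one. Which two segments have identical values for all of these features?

On the given features, /ʏ/ and /y/ have an identical profile: [+round], [-back], [-low], [+high]. No other two segments in the inventory coincide on all 4 features. (They do differ in [tense], which is not among the given features.)

ʏ, y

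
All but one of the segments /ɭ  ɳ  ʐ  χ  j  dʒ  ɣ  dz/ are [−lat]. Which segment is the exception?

/ɳ, dʒ, dz, ʐ, j, χ, ɣ/ are all [−lateral]; /ɭ/ (retroflex lateral approximant) is [+lateral].

ɭ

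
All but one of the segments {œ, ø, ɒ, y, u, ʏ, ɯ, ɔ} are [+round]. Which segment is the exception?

ɯ

/ø, ɒ, y, ɔ, œ, u, ʏ/ are all [+round]; /ɯ/ (high back unrounded vowel) is [-round].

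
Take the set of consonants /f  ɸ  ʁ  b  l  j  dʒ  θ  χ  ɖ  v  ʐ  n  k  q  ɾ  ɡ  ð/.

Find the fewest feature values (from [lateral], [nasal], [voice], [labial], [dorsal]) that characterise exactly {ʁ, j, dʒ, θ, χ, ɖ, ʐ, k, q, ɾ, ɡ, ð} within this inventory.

[−nasal, −lateral, −labial]

/ʁ, j, dʒ, θ, χ, ɖ, ʐ, k, q, ɾ, ɡ, ð/ are all [−nasal], [−lateral], [−labial], and no other segment in the inventory matches all three values. Dropping any one of them over-generates: [−lateral, −labial] alone would also admit /n/; [−nasal, −labial] alone would also admit /l/; [−nasal, −lateral] alone would also admit /f, ɸ, b, v/. No other combination of two listed features picks out exactly this set either, so fewer than three features will not do.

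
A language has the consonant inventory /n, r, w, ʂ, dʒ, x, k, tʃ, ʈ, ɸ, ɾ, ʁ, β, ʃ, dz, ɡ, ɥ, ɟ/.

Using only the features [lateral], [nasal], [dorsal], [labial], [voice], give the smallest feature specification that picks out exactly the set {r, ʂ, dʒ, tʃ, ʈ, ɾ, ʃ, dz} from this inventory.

Every target segment is [−nasal], [−labial], [−dorsal]; each remaining inventory member fails at least one of these. Each conjunct is needed — [−labial, −dorsal] alone would also admit /n/; [−nasal, −dorsal] alone would also admit /ɸ, β/; [−nasal, −labial] alone would also admit /x, k, ʁ, ɡ, …/ — and no other combination of two listed features has exactly this extension, so three is the minimum.

[−nasal, −labial, −dorsal]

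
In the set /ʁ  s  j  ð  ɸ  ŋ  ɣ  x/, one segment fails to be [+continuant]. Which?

ŋ

/j, s, ʁ, ɣ, ð, x, ɸ/ are all [+continuant]; /ŋ/ (velar nasal) is [-continuant].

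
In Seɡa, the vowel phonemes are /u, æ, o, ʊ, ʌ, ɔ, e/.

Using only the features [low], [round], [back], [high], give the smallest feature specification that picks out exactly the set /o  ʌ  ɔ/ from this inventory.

The class [−high], [+back] has exactly /o, ʌ, ɔ/ as its extension in this inventory. No smaller conjunction from the listed features achieves this: [+back] alone would also admit /u, ʊ/; [−high] alone would also admit /æ, e/; and checking the remaining single features turns up none with this extension.

[−high, +back]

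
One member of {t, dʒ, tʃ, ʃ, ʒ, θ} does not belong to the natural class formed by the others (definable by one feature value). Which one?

t

/ʒ, θ, tʃ, ʃ, dʒ/ are all [+distributed], but /t/ (voiceless alveolar stop) is [-distributed]. No other single segment can be removed to leave a set sharing one feature value that the removed segment lacks, so /t/ is the odd one out.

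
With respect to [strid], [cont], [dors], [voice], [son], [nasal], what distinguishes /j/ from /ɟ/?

/j/ (palatal glide) and /ɟ/ (voiced palatal stop) agree on [−strident], [+dorsal], [+voice], [−nasal]. They differ on [sonorant] (/j/ [+], /ɟ/ [−]), [continuant] (/j/ [+], /ɟ/ [−]).

[sonorant], [continuant]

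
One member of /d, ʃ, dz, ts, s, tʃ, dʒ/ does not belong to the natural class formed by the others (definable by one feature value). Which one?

d

[strident] groups all but one: /dz, ts, tʃ, s, ʃ, dʒ/ share [+strident] while /d/ (voiced alveolar stop) alone is [−strident]. Removing any other segment would not leave a single-feature class that excludes it.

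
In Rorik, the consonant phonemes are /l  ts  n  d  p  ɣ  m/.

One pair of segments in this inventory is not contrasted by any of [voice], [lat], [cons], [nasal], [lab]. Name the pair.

d, ɣ

/d/ (voiced alveolar stop) and /ɣ/ (voiced velar fricative) are both [+voice], [-lateral], [+consonantal], [-nasal], [-labial], so none of the listed features separates them. (They do differ in [continuant], [coronal] and [dorsal], which are not among the given features.) Every other pair in the inventory differs on at least one listed feature.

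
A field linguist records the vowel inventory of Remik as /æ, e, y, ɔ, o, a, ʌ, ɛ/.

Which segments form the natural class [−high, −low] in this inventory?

Checking each segment against [−high], [−low]: /e/ (mid front unrounded tense vowel), /ɔ/ (mid back rounded lax vowel), /o/ (mid back rounded tense vowel), /ʌ/ (mid back unrounded lax vowel), /ɛ/ (mid front unrounded lax vowel) satisfy every feature; every other segment in the inventory fails at least one.

e, ɔ, o, ʌ, ɛ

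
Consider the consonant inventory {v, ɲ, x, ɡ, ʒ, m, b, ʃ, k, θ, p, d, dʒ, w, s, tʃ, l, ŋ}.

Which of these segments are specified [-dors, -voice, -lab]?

Eliminate segments failing any feature: /v, ʒ, m, b, d, dʒ, l/ are [+voice]; /ɲ, x, ɡ, k, w, ŋ/ are [+dorsal]; /p/ is [+labial]. The remaining /ʃ, θ, s, tʃ/ satisfy [-dorsal], [-voice], [-labial].

ʃ, θ, s, tʃ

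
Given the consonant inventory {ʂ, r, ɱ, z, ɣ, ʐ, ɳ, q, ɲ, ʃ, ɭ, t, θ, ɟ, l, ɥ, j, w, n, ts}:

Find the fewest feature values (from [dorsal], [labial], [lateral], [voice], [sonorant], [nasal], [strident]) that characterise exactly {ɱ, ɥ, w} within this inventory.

Every target segment is [+labial] and no other inventory member is, so one feature is enough.

[+labial]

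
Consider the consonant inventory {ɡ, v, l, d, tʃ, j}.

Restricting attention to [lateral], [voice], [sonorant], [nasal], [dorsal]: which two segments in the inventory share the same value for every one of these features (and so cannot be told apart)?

v, d

Both /v/ and /d/ are [-lateral], [+voice], [-sonorant], [-nasal], [-dorsal]. Since the list omits [continuant], [labial] and [coronal] — which do distinguish the voiced labiodental fricative from the voiced alveolar stop — this pair collapses; all other pairs remain distinct.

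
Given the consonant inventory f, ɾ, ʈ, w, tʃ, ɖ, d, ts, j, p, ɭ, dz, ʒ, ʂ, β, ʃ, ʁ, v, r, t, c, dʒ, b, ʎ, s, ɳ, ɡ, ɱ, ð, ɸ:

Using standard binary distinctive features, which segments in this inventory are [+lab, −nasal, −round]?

The [+labial] segments are /f, w, p, β, v, b, ɱ, ɸ/.
Among these, [−nasal] gives /f, w, p, β, v, b, ɸ/.
Then [−round] leaves /f, p, β, v, b, ɸ/.

f, p, β, v, b, ɸ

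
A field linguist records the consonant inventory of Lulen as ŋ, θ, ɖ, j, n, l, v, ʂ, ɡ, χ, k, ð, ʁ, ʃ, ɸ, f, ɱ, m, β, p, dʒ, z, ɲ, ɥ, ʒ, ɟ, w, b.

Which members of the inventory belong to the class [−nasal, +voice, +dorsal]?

Among the inventory, the [−nasal] segments are /θ, ɖ, j, l, v, ʂ, ɡ, χ, k, ð, ʁ, ʃ, ɸ, f, β, p, dʒ, z, ɥ, ʒ, ɟ, w, b/.
Then [+voice] gives /ɖ, j, l, v, ɡ, ð, ʁ, β, dʒ, z, ɥ, ʒ, ɟ, w, b/.
Within that set, [+dorsal] leaves /j, ɡ, ʁ, ɥ, ɟ, w/.

j, ɡ, ʁ, ɥ, ɟ, w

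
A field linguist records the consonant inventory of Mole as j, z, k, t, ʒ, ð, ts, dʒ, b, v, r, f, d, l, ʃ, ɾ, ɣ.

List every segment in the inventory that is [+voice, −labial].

Eliminate segments failing any feature: /k, t, ts, f, ʃ/ are [−voice]; /b, v/ are [+labial]. The remaining /j, z, ʒ, ð, dʒ, r, d, l, ɾ, ɣ/ satisfy [+voice], [−labial].

j, z, ʒ, ð, dʒ, r, d, l, ɾ, ɣ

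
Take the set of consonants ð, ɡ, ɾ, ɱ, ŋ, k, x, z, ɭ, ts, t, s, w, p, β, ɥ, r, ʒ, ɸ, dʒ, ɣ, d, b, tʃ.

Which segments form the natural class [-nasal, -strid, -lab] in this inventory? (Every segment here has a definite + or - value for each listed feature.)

Among the inventory, the [-nasal] segments are /ð, ɡ, ɾ, k, x, z, ɭ, ts, t, s, w, p, β, ɥ, r, ʒ, ɸ, dʒ, ɣ, d, b, tʃ/.
Among these, [-strident] gives /ð, ɡ, ɾ, k, x, ɭ, t, w, p, β, ɥ, r, ɸ, ɣ, d, b/.
Intersecting with [-labial] leaves /ð, ɡ, ɾ, k, x, ɭ, t, r, ɣ, d/.

ð, ɡ, ɾ, k, x, ɭ, t, r, ɣ, d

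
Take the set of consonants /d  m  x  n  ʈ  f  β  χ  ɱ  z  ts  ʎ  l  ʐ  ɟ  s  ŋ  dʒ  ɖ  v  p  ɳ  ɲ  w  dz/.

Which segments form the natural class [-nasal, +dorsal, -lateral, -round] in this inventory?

Checking each segment against [-nasal], [+dorsal], [-lateral], [-round]: /x/ (voiceless velar fricative), /χ/ (voiceless uvular fricative), /ɟ/ (voiced palatal stop) satisfy every feature; every other segment in the inventory fails at least one.

x, χ, ɟ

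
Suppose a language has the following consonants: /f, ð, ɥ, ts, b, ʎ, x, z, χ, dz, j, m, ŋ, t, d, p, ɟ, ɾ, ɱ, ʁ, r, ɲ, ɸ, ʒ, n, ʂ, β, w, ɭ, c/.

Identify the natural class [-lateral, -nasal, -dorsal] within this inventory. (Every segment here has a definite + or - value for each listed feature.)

Eliminate segments failing any feature: /ɥ, x, χ, j, ɟ, ʁ, w, c/ are [+dorsal]; /ʎ, ɭ/ are [+lateral]; /m, ŋ, ɱ, ɲ, n/ are [+nasal]. The remaining /f, ð, ts, b, z, dz, t, d, p, ɾ, r, ɸ, ʒ, ʂ, β/ satisfy [-lateral], [-nasal], [-dorsal].

f, ð, ts, b, z, dz, t, d, p, ɾ, r, ɸ, ʒ, ʂ, β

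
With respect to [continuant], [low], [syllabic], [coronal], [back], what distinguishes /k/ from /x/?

The two segments share [−low], [−syllabic], [−coronal], [+back]. The only feature from the list on which they differ: /k/ is [−continuant] while /x/ is [+continuant].

[continuant]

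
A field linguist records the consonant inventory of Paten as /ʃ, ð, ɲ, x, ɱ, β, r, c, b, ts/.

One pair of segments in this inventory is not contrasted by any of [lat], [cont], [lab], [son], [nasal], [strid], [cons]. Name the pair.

On the given features, /x/ and /ð/ have an identical profile: [−lateral], [+continuant], [−labial], [−sonorant], [−nasal], [−strident], [+consonantal]. No other two segments in the inventory coincide on all 7 features. (They do differ in [voice], [coronal] and [dorsal], which are not among the given features.)

x, ð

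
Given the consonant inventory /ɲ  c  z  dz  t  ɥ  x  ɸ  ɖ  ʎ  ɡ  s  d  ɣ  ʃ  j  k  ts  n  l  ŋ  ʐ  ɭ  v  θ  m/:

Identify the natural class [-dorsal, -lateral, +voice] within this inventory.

Checking each segment against [-dorsal], [-lateral], [+voice]: /z/ (voiced alveolar fricative), /dz/ (voiced alveolar affricate), /ɖ/ (voiced retroflex stop), /d/ (voiced alveolar stop), /n/ (alveolar nasal), /ʐ/ (voiced retroflex fricative), among others, satisfy every feature; every other segment in the inventory fails at least one.

z, dz, ɖ, d, n, ʐ, v, m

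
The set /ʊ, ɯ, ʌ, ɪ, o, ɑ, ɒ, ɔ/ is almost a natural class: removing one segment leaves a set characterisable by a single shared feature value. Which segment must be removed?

ɪ

[back] groups all but one: /ʌ, ɑ, ɯ, o, ɔ, ʊ, ɒ/ share [+back] while /ɪ/ (high front unrounded lax vowel) alone is [−back]. Removing any other segment would not leave a single-feature class that excludes it.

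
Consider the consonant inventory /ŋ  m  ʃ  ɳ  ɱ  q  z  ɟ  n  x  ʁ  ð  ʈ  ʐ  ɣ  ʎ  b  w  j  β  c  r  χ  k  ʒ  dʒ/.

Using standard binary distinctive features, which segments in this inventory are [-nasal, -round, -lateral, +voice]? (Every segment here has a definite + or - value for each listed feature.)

Eliminate segments failing any feature: /ŋ, m, ɳ, ɱ, n/ are [+nasal]; /ʃ, q, x, ʈ, c, χ, k/ are [-voice]; /ʎ/ is [+lateral]; /w/ is [+round]. The remaining /z, ɟ, ʁ, ð, ʐ, ɣ, b, j, β, r, ʒ, dʒ/ satisfy [-nasal], [-round], [-lateral], [+voice].

z, ɟ, ʁ, ð, ʐ, ɣ, b, j, β, r, ʒ, dʒ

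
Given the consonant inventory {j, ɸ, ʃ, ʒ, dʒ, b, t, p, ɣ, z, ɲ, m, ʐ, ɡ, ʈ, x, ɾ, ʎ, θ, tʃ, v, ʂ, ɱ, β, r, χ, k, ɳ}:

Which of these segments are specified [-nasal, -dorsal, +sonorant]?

ɾ, r

Checking each segment against [-nasal], [-dorsal], [+sonorant]: /ɾ/ (alveolar tap), /r/ (alveolar trill) satisfy every feature; every other segment in the inventory fails at least one.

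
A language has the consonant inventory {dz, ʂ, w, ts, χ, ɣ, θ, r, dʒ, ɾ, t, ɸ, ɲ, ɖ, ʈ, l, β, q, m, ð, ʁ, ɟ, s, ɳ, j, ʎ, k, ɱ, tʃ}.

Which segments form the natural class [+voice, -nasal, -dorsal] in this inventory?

dz, r, dʒ, ɾ, ɖ, l, β, ð

First, the [+voice] segments are /dz, w, ɣ, r, dʒ, ɾ, ɲ, ɖ, l, β, m, ð, ʁ, ɟ, ɳ, j, ʎ, ɱ/.
Within that set, [-nasal] gives /dz, w, ɣ, r, dʒ, ɾ, ɖ, l, β, ð, ʁ, ɟ, j, ʎ/.
Of those, [-dorsal] leaves /dz, r, dʒ, ɾ, ɖ, l, β, ð/.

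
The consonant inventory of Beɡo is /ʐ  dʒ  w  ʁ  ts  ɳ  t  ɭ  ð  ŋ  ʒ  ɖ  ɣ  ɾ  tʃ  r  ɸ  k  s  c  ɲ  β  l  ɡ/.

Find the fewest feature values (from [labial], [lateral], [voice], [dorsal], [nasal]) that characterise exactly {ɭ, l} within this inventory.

[+lateral]

Every target segment is [+lateral] and no other inventory member is, so one feature is enough.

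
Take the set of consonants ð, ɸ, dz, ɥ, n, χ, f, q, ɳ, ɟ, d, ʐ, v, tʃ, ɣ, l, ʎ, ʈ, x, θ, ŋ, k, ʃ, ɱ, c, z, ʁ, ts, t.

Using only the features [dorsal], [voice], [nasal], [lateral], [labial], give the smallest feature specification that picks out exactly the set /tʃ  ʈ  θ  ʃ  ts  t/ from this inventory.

The class [-voice], [-labial], [-dorsal] has exactly /tʃ, ʈ, θ, ʃ, ts, t/ as its extension in this inventory. No smaller conjunction from the listed features achieves this: [-labial, -dorsal] alone would also admit /ð, dz, n, ɳ, …/; [-voice, -dorsal] alone would also admit /ɸ, f/; [-voice, -labial] alone would also admit /χ, q, x, k, …/; and checking the remaining two-feature bundles turns up none with this extension.

[-voice, -labial, -dorsal]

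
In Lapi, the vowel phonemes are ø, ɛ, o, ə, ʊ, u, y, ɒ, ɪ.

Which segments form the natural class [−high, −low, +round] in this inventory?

ø, o

Checking each segment against [−high], [−low], [+round]: /ø/ (mid front rounded tense vowel), /o/ (mid back rounded tense vowel) satisfy every feature; every other segment in the inventory fails at least one.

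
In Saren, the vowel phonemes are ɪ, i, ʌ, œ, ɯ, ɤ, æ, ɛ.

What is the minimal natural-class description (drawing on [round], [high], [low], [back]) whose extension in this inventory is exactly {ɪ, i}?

[+high, −back]

/ɪ, i/ are all [+high], [−back], and no other segment in the inventory matches both values. Dropping any one of them over-generates: [−back] alone would also admit /œ, æ, ɛ/; [+high] alone would also admit /ɯ/. No other single listed feature picks out exactly this set either, so fewer than two features will not do.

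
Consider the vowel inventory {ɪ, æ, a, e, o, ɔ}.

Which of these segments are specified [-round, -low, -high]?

Among the inventory, the [-round] segments are /ɪ, æ, a, e/.
Within that set, [-low] gives /ɪ, e/.
Intersecting with [-high] leaves /e/.

e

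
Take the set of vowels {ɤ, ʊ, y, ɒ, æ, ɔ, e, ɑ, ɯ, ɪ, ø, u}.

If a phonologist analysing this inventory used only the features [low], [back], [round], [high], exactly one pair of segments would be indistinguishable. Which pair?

ʊ, u

/ʊ/ (high back rounded lax vowel) and /u/ (high back rounded tense vowel) are both [−low], [+back], [+round], [+high], so none of the listed features separates them. (They do differ in [tense], which is not among the given features.) Every other pair in the inventory differs on at least one listed feature.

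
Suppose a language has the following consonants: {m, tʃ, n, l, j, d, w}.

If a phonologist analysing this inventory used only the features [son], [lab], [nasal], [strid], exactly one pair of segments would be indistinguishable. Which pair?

l, j

Both /l/ and /j/ are [+sonorant], [−labial], [−nasal], [−strident]. Since the list omits [lateral] and [dorsal] — which do distinguish the alveolar lateral approximant from the palatal glide — this pair collapses; all other pairs remain distinct.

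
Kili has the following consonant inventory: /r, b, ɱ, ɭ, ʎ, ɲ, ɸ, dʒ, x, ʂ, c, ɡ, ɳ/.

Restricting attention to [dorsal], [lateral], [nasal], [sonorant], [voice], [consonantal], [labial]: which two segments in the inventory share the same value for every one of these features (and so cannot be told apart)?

/c/ (voiceless palatal stop) and /x/ (voiceless velar fricative) are both [+dorsal], [−lateral], [−nasal], [−sonorant], [−voice], [+consonantal], [−labial], so none of the listed features separates them. (They do differ in [continuant] and [back], which are not among the given features.) Every other pair in the inventory differs on at least one listed feature.

c, x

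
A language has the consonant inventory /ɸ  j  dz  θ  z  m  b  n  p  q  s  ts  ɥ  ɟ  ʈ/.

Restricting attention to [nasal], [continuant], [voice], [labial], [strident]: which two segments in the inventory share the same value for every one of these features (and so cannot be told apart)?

On the given features, /q/ and /ʈ/ have an identical profile: [-nasal], [-continuant], [-voice], [-labial], [-strident]. No other two segments in the inventory coincide on all 5 features. (They do differ in [coronal] and [dorsal], which are not among the given features.)

q, ʈ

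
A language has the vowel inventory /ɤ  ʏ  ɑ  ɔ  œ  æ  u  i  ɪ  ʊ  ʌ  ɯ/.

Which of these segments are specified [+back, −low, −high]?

ɤ, ɔ, ʌ

Among the inventory, the [+back] segments are /ɤ, ɑ, ɔ, u, ʊ, ʌ, ɯ/.
Within that set, [−low] gives /ɤ, ɔ, u, ʊ, ʌ, ɯ/.
Then [−high] leaves /ɤ, ɔ, ʌ/.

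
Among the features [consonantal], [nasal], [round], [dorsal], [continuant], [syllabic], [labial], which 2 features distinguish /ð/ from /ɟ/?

[continuant], [dorsal]

The two segments share [+consonantal], [-nasal], [-round], [-syllabic], [-labial]. The only features from the list on which they differ: /ð/ is [+continuant] while /ɟ/ is [-continuant]; /ð/ is [-dorsal] while /ɟ/ is [+dorsal].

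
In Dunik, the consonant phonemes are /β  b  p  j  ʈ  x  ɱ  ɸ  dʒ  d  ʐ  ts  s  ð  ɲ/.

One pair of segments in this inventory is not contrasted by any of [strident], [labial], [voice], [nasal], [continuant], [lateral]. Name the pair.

On the given features, /j/ and /ð/ have an identical profile: [-strident], [-labial], [+voice], [-nasal], [+continuant], [-lateral]. No other two segments in the inventory coincide on all 6 features. (They do differ in [sonorant] and [dorsal], which are not among the given features.)

j, ð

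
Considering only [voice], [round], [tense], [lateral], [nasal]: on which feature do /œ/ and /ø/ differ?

The two segments share [+voice], [+round], [-lateral], [-nasal]. The only feature from the list on which they differ: /œ/ is [-tense] while /ø/ is [+tense].

[tense]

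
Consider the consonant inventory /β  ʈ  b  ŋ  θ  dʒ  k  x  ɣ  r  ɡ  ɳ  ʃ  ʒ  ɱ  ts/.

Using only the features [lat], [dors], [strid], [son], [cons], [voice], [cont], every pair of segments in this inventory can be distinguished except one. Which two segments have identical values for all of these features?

ɱ, ɳ

Both /ɱ/ and /ɳ/ are [-lateral], [-dorsal], [-strident], [+sonorant], [+consonantal], [+voice], [-continuant]. Since the list omits [labial] and [coronal] — which do distinguish the labiodental nasal from the retroflex nasal — this pair collapses; all other pairs remain distinct.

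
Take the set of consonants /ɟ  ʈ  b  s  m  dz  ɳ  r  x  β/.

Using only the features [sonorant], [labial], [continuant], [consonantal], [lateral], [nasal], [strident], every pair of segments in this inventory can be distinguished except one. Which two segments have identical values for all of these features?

On the given features, /ɟ/ and /ʈ/ have an identical profile: [−sonorant], [−labial], [−continuant], [+consonantal], [−lateral], [−nasal], [−strident]. No other two segments in the inventory coincide on all 7 features. (They do differ in [voice] and [dorsal], which are not among the given features.)

ɟ, ʈ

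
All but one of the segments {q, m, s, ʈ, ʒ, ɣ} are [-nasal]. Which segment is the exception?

m

Every segment except /m/ is [-nasal]. /m/ (bilabial nasal) is [+nasal], so it is the exception.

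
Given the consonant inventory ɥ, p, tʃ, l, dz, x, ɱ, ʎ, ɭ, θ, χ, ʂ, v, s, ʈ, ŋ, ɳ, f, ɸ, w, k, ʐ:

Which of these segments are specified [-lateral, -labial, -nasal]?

tʃ, dz, x, θ, χ, ʂ, s, ʈ, k, ʐ

Checking each segment against [-lateral], [-labial], [-nasal]: /tʃ/ (voiceless postalveolar affricate), /dz/ (voiced alveolar affricate), /x/ (voiceless velar fricative), /θ/ (voiceless dental fricative), /χ/ (voiceless uvular fricative), /ʂ/ (voiceless retroflex fricative), among others, satisfy every feature; every other segment in the inventory fails at least one.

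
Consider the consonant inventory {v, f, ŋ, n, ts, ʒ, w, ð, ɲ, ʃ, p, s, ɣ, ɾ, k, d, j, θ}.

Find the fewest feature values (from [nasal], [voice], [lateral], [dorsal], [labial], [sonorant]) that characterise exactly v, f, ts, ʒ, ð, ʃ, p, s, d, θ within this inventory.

/v, f, ts, ʒ, ð, ʃ, p, s, d, θ/ are all [−sonorant], [−dorsal], and no other segment in the inventory matches both values. Dropping any one of them over-generates: [−dorsal] alone would also admit /n, ɾ/; [−sonorant] alone would also admit /ɣ, k/. No other single listed feature picks out exactly this set either, so fewer than two features will not do.

[−sonorant, −dorsal]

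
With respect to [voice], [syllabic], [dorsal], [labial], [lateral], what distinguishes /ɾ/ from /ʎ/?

/ɾ/ is the alveolar tap and /ʎ/ is the palatal lateral approximant. Both are [+voice], [-syllabic], [-labial]. /ɾ/ is [-lateral] while /ʎ/ is [+lateral]; /ɾ/ is [-dorsal] while /ʎ/ is [+dorsal], so the distinguishing features are [lateral], [dorsal].

[lateral], [dorsal]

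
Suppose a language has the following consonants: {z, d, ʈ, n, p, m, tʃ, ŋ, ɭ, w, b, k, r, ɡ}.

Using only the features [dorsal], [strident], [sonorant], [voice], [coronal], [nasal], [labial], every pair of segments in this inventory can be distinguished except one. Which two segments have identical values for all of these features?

ɭ, r

/ɭ/ (retroflex lateral approximant) and /r/ (alveolar trill) are both [−dorsal], [−strident], [+sonorant], [+voice], [+coronal], [−nasal], [−labial], so none of the listed features separates them. (They do differ in [lateral] and [anterior], which are not among the given features.) Every other pair in the inventory differs on at least one listed feature.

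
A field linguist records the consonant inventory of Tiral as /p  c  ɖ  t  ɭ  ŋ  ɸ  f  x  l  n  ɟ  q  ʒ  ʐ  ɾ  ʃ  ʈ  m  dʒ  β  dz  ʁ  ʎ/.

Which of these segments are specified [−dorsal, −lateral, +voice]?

The [−dorsal] segments are /p, ɖ, t, ɭ, ɸ, f, l, n, ʒ, ʐ, ɾ, ʃ, ʈ, m, dʒ, β, dz/.
Among these, [−lateral] gives /p, ɖ, t, ɸ, f, n, ʒ, ʐ, ɾ, ʃ, ʈ, m, dʒ, β, dz/.
Then [+voice] leaves /ɖ, n, ʒ, ʐ, ɾ, m, dʒ, β, dz/.

ɖ, n, ʒ, ʐ, ɾ, m, dʒ, β, dz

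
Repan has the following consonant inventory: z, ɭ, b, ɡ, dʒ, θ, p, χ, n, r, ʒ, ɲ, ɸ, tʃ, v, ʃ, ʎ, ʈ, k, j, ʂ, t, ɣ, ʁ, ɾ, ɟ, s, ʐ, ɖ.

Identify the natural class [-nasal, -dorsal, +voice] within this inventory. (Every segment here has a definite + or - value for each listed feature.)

Checking each segment against [-nasal], [-dorsal], [+voice]: /z/ (voiced alveolar fricative), /ɭ/ (retroflex lateral approximant), /b/ (voiced bilabial stop), /dʒ/ (voiced postalveolar affricate), /r/ (alveolar trill), /ʒ/ (voiced postalveolar fricative), among others, satisfy every feature; every other segment in the inventory fails at least one.

z, ɭ, b, dʒ, r, ʒ, v, ɾ, ʐ, ɖ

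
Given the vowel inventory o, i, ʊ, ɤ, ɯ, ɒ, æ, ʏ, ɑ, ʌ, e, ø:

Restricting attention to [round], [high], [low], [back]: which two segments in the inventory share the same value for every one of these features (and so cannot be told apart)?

Both /ʌ/ and /ɤ/ are [−round], [−high], [−low], [+back]. Since the list omits [tense] — which does distinguish the mid back unrounded lax vowel from the mid back unrounded tense vowel — this pair collapses; all other pairs remain distinct.

ʌ, ɤ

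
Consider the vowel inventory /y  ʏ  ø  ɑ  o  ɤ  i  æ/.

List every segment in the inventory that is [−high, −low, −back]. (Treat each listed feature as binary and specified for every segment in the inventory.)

Checking each segment against [−high], [−low], [−back]: /ø/ (mid front rounded tense vowel) satisfies every feature; every other segment in the inventory fails at least one.

ø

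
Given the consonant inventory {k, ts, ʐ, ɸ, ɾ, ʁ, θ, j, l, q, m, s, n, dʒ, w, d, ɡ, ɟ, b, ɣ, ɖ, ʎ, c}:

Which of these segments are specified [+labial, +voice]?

Eliminate segments failing any feature: /k, ts, ʐ, ɾ, ʁ, θ, j, l, q, s, n, dʒ, d, ɡ, ɟ, ɣ, ɖ, ʎ, c/ are [−labial]; /ɸ/ is [−voice]. The remaining /m, w, b/ satisfy [+labial], [+voice].

m, w, b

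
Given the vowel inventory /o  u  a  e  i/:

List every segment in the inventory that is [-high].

o, a, e

The [-high] segments here are /o, a, e/; the remaining /u, i/ are [+high].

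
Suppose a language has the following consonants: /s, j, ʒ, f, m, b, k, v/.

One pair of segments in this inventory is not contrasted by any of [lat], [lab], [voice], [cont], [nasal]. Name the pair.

ʒ, j

Both /ʒ/ and /j/ are [−lateral], [−labial], [+voice], [+continuant], [−nasal]. Since the list omits [sonorant], [strident] and [dorsal] — which do distinguish the voiced postalveolar fricative from the palatal glide — this pair collapses; all other pairs remain distinct.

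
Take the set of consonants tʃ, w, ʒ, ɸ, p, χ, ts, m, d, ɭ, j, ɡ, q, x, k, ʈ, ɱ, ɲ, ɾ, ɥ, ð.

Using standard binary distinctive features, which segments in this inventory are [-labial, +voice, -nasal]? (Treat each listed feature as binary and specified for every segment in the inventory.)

ʒ, d, ɭ, j, ɡ, ɾ, ð

Checking each segment against [-labial], [+voice], [-nasal]: /ʒ/ (voiced postalveolar fricative), /d/ (voiced alveolar stop), /ɭ/ (retroflex lateral approximant), /j/ (palatal glide), /ɡ/ (voiced velar stop), /ɾ/ (alveolar tap), among others, satisfy every feature; every other segment in the inventory fails at least one.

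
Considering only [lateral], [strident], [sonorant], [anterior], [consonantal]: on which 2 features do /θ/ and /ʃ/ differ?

[strident], [anterior]

/θ/ (voiceless dental fricative) and /ʃ/ (voiceless postalveolar fricative) agree on [−lateral], [−sonorant], [+consonantal]. They differ on [strident] (/θ/ [−], /ʃ/ [+]), [anterior] (/θ/ [+], /ʃ/ [−]).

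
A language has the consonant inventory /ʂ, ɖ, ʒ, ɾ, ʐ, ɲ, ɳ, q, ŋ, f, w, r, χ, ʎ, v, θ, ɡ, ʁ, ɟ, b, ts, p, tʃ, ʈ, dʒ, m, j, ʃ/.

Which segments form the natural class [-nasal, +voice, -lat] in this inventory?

ɖ, ʒ, ɾ, ʐ, w, r, v, ɡ, ʁ, ɟ, b, dʒ, j

Eliminate segments failing any feature: /ʂ, q, f, χ, θ, ts, p, tʃ, ʈ, ʃ/ are [-voice]; /ɲ, ɳ, ŋ, m/ are [+nasal]; /ʎ/ is [+lateral]. The remaining /ɖ, ʒ, ɾ, ʐ, w, r, v, ɡ, ʁ, ɟ, b, dʒ, j/ satisfy [-nasal], [+voice], [-lateral].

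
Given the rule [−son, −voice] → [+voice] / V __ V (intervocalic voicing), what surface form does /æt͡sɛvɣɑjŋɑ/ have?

The only segment in the rule's environment that also matches [−son, −voice] is /t͡s/. Applying [+voice] turns the voiceless alveolar affricate into /d͡z/ (voiced alveolar affricate), giving [æd͡zɛvɣɑjŋɑ].

[æd͡zɛvɣɑjŋɑ]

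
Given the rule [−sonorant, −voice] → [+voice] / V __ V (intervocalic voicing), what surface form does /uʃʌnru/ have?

The only segment in the rule's environment that also matches [−sonorant, −voice] is /ʃ/. Applying [+voice] turns the voiceless postalveolar fricative into /ʒ/ (voiced postalveolar fricative), giving [uʒʌnru].

[uʒʌnru]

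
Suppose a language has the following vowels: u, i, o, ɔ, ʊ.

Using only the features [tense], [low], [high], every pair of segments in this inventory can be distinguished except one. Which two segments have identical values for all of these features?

i, u

/i/ (high front unrounded tense vowel) and /u/ (high back rounded tense vowel) are both [+tense], [−low], [+high], so none of the listed features separates them. (They do differ in [labial], [round] and [back], which are not among the given features.) Every other pair in the inventory differs on at least one listed feature.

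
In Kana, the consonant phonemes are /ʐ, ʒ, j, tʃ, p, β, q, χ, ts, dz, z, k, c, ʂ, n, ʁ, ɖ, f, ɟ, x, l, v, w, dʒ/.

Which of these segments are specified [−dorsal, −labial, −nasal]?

Checking each segment against [−dorsal], [−labial], [−nasal]: /ʐ/ (voiced retroflex fricative), /ʒ/ (voiced postalveolar fricative), /tʃ/ (voiceless postalveolar affricate), /ts/ (voiceless alveolar affricate), /dz/ (voiced alveolar affricate), /z/ (voiced alveolar fricative), among others, satisfy every feature; every other segment in the inventory fails at least one.

ʐ, ʒ, tʃ, ts, dz, z, ʂ, ɖ, l, dʒ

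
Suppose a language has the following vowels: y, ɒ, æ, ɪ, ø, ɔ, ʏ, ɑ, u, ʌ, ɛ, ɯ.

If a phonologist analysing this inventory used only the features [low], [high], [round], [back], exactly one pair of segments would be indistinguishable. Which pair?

ʏ, y

/ʏ/ (high front rounded lax vowel) and /y/ (high front rounded tense vowel) are both [-low], [+high], [+round], [-back], so none of the listed features separates them. (They do differ in [tense], which is not among the given features.) Every other pair in the inventory differs on at least one listed feature.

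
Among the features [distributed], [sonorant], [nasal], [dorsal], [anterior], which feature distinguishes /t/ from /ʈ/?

/t/ is the voiceless alveolar stop and /ʈ/ is the voiceless retroflex stop. Both are [−distributed], [−sonorant], [−nasal], [−dorsal]. /t/ is [+anterior] while /ʈ/ is [−anterior], so the distinguishing feature is [anterior].

[anterior]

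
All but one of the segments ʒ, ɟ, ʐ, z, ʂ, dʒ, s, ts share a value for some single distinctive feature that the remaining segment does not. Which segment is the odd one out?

The remaining segments after removing /ɟ/ share [+strident]; /ɟ/ (voiced palatal stop) is [−strident]. For every other candidate removal, the leftover set fails to share any single feature value that the removed segment lacks.

ɟ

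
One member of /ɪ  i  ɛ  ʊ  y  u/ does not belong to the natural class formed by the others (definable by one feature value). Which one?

/u, ɪ, i, ʊ, y/ are all [+high], but /ɛ/ (mid front unrounded lax vowel) is [−high]. No other single segment can be removed to leave a set sharing one feature value that the removed segment lacks, so /ɛ/ is the odd one out.

ɛ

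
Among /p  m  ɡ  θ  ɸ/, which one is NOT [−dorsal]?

/m, p, ɸ, θ/ are all [−dorsal]; /ɡ/ (voiced velar stop) is [+dorsal].

ɡ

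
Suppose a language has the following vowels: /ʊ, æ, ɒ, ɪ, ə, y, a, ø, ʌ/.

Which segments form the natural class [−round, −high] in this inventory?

æ, ə, a, ʌ

Among the inventory, the [−round] segments are /æ, ɪ, ə, a, ʌ/.
Among these, [−high] leaves /æ, ə, a, ʌ/.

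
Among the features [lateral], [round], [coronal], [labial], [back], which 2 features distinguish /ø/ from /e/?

[labial], [round]

/ø/ (mid front rounded tense vowel) and /e/ (mid front unrounded tense vowel) agree on [−lateral], [−coronal], [−back]. They differ on [labial] (/ø/ [+], /e/ [−]), [round] (/ø/ [+], /e/ [−]).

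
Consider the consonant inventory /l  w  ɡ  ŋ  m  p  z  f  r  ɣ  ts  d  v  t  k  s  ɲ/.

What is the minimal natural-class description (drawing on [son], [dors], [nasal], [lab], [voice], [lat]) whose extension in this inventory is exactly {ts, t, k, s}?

/ts, t, k, s/ are all [−voice], [−labial], and no other segment in the inventory matches both values. Dropping any one of them over-generates: [−labial] alone would also admit /l, ɡ, ŋ, z, …/; [−voice] alone would also admit /p, f/. No other single listed feature picks out exactly this set either, so fewer than two features will not do.

[−voice, −lab]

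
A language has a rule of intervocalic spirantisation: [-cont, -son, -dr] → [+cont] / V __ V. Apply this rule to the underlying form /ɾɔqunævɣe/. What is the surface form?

[ɾɔχunævɣe]

The only segment in the rule's environment that also matches [-cont, -son, -dr] is /q/. Applying [+continuant] turns the voiceless uvular stop into /χ/ (voiceless uvular fricative), giving [ɾɔχunævɣe].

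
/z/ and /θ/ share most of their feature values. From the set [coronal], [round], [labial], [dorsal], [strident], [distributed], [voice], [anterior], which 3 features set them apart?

The two segments share [+coronal], [−round], [−labial], [−dorsal], [+anterior]. The only features from the list on which they differ: /z/ is [+voice] while /θ/ is [−voice]; /z/ is [+strident] while /θ/ is [−strident]; /z/ is [−distributed] while /θ/ is [+distributed].

[voice], [strident], [distributed]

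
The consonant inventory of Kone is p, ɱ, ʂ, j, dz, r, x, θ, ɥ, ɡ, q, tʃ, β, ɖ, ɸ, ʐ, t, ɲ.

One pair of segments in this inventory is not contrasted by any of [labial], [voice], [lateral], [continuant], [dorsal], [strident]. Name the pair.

ɲ, ɡ

Both /ɲ/ and /ɡ/ are [-labial], [+voice], [-lateral], [-continuant], [+dorsal], [-strident]. Since the list omits [sonorant], [nasal] and [back] — which do distinguish the palatal nasal from the voiced velar stop — this pair collapses; all other pairs remain distinct.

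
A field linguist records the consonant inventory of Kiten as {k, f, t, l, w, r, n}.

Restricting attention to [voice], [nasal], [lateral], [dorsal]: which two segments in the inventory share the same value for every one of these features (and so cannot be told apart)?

t, f

On the given features, /t/ and /f/ have an identical profile: [-voice], [-nasal], [-lateral], [-dorsal]. No other two segments in the inventory coincide on all 4 features. (They do differ in [continuant], [labial] and [coronal], which are not among the given features.)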